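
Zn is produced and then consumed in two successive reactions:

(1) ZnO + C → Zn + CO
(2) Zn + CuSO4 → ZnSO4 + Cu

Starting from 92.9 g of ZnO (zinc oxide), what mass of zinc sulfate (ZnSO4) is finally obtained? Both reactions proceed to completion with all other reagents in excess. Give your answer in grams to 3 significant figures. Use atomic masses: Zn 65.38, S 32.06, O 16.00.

M(ZnO) = 65.38 + 16.00 = 81.38 g/mol.
M(ZnSO4) = 65.38 + 32.06 + 4(16.00) = 161.44 g/mol.
n(ZnO) = 92.90 / 81.38 = 1.142 mol.
Step 1 gives a 1:1 ratio of ZnO to Zn, so n(Zn) = 1.142 mol.
In step 2 the Zn:ZnSO4 ratio is 1:1, so n(ZnSO4) = 1.142 mol.
Mass of ZnSO4 = 1.142 × 161.44 = 184.3 g.

184 g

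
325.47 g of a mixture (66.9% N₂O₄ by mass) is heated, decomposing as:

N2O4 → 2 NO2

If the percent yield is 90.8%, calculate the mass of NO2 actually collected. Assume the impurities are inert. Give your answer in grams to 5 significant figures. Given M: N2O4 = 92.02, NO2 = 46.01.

Pure N2O4 available = 325.47 g × 0.669 = 217.739 g.
n(N2O4) = 217.739 g / 92.02 g/mol = 2.36622 mol.
From the equation the N2O4:NO2 mole ratio is 1:2, so n(NO2) = 2.36622 × 2/1 = 4.73244 mol.
Mass of NO2 = 4.73244 mol × 46.01 g/mol = 217.739 g.
Actual mass collected = 217.739 g × 0.908 = 197.707 g.

197.71 g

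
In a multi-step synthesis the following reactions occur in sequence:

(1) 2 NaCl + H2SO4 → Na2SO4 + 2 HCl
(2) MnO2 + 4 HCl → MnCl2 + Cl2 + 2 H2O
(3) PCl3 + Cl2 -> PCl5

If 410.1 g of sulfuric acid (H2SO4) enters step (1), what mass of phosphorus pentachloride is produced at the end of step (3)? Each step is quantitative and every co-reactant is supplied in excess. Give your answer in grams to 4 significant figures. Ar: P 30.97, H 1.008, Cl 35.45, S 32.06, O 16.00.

435.3 g

M(H2SO4) = 2(1.008) + 32.06 + 4(16.00) = 98.076 g/mol.
M(PCl5) = 30.97 + 5(35.45) = 208.22 g/mol.
n(H2SO4) = 410.1 / 98.076 = 4.1815 mol.
Reaction (1): H2SO4→HCl ratio 1:2 ⇒ n(HCl) = 8.3629 mol.
Reaction (2): HCl→Cl2 ratio 4:1 ⇒ n(Cl2) = 2.0907 mol.
Reaction (3): Cl2→PCl5 ratio 1:1 ⇒ n(PCl5) = 2.0907 mol.
Mass of PCl5 = 2.0907 × 208.22 = 435.33 g.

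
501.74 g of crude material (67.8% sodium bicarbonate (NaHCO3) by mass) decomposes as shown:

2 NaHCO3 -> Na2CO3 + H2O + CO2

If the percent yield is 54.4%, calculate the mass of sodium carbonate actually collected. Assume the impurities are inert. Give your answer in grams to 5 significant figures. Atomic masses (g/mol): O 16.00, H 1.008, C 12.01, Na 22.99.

116.74 g

Pure NaHCO3 available = 501.74 g × 0.678 = 340.180 g.
M(NaHCO3) = 22.99 + 1.008 + 12.01 + 3(16.00) = 84.008 g/mol.
M(Na2CO3) = 2(22.99) + 12.01 + 3(16.00) = 105.99 g/mol.
n(NaHCO3) = 340.180 g / 84.008 g/mol = 4.04937 mol.
From the equation the NaHCO3:Na2CO3 mole ratio is 2:1, so n(Na2CO3) = 4.04937 × 1/2 = 2.02469 mol.
Mass of Na2CO3 = 2.02469 mol × 105.99 g/mol = 214.597 g.
Actual mass collected = 214.597 g × 0.544 = 116.741 g.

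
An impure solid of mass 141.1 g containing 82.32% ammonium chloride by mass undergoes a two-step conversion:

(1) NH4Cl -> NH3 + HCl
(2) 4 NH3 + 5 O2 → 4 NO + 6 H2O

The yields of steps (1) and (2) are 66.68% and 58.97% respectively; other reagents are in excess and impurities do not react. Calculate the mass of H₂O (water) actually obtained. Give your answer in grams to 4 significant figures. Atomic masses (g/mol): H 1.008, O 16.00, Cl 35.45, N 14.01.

23.07 g

Pure NH4Cl = 141.1 × 0.8232 = 116.15 g.
M(NH4Cl) = 14.01 + 4(1.008) + 35.45 = 53.492 g/mol.
M(H2O) = 2(1.008) + 16.00 = 18.016 g/mol.
n(NH4Cl) = 116.15 / 53.492 = 2.1714 mol.
Step 1 (NH4Cl:NH3 = 1:1): theoretical n(NH3) = 2.1714 mol; at 66.68% yield, n(NH3) = 1.4479 mol.
Step 2 (NH3:H2O = 4:6): theoretical n(H2O) = 2.1719 mol, so theoretical mass = 2.1719 × 18.016 = 39.128 g.
At 58.97% yield, actual mass of H2O = 39.128 × 0.5897 = 23.074 g.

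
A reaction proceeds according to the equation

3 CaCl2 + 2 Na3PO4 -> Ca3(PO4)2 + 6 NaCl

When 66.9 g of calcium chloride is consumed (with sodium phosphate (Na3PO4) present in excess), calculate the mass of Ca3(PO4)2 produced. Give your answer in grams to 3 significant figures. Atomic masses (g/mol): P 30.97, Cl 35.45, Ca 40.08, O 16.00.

M(CaCl2) = 40.08 + 2(35.45) = 110.98 g/mol.
M(Ca3(PO4)2) = 3(40.08) + 2(30.97) + 8(16.00) = 310.18 g/mol.
n(CaCl2) = 66.90 g / 110.98 g/mol = 0.6028 mol.
From the equation the CaCl2:Ca3(PO4)2 mole ratio is 3:1, so n(Ca3(PO4)2) = 0.6028 × 1/3 = 0.2009 mol.
Mass of Ca3(PO4)2 = 0.2009 mol × 310.18 g/mol = 62.33 g.

62.3 g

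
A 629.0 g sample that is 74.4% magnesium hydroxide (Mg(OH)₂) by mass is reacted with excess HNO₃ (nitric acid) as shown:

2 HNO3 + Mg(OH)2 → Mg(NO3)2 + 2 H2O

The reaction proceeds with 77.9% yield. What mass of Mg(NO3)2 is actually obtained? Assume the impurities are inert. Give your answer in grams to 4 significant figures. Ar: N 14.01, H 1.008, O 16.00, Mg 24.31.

Pure Mg(OH)2 available = 629.0 g × 0.744 = 467.98 g.
M(Mg(OH)2) = 24.31 + 2(16.00) + 2(1.008) = 58.326 g/mol.
M(Mg(NO3)2) = 24.31 + 2(14.01) + 6(16.00) = 148.33 g/mol.
n(Mg(OH)2) = 467.98 g / 58.326 g/mol = 8.0235 mol.
From the equation the Mg(OH)2:Mg(NO3)2 mole ratio is 1:1, so n(Mg(NO3)2) = 8.0235 × 1/1 = 8.0235 mol.
Mass of Mg(NO3)2 = 8.0235 mol × 148.33 g/mol = 1190.1 g.
Actual mass collected = 1190.1 g × 0.779 = 927.10 g.

927.1 g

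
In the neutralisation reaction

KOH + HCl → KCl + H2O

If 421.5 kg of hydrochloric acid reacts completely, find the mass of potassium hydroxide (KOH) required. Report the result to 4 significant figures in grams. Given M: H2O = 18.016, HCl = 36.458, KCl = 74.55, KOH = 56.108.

Convert: 421.5 kg = 421500 g.
n(HCl) = 421500 g / 36.458 g/mol = 11561 mol.
From the equation the HCl:KOH mole ratio is 1:1, so n(KOH) = 11561 × 1/1 = 11561 mol.
Mass of KOH = 11561 mol × 56.108 g/mol = 648680 g.

648700 g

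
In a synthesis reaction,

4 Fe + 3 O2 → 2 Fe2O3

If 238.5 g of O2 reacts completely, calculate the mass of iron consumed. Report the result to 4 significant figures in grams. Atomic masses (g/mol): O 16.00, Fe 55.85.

M(O2) = 2(16.00) = 32.00 g/mol.
M(Fe) = 55.85 g/mol.
n(O2) = 238.50 g / 32.00 g/mol = 7.4531 mol.
From the equation the O2:Fe mole ratio is 3:4, so n(Fe) = 7.4531 × 4/3 = 9.9375 mol.
Mass of Fe = 9.9375 mol × 55.85 g/mol = 555.01 g.

555.0 g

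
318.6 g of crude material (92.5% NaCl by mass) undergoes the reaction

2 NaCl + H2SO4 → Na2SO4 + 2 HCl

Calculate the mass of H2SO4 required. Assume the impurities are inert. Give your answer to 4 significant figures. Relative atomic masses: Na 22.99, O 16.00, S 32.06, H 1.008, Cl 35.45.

247.3 g

Mass of pure NaCl = 318.6 g × 0.925 = 294.71 g.
M(NaCl) = 22.99 + 35.45 = 58.44 g/mol.
M(H2SO4) = 2(1.008) + 32.06 + 4(16.00) = 98.076 g/mol.
n(NaCl) = 294.71 g / 58.44 g/mol = 5.0429 mol.
From the equation the NaCl:H2SO4 mole ratio is 2:1, so n(H2SO4) = 5.0429 × 1/2 = 2.5214 mol.
Mass of H2SO4 = 2.5214 mol × 98.076 g/mol = 247.29 g.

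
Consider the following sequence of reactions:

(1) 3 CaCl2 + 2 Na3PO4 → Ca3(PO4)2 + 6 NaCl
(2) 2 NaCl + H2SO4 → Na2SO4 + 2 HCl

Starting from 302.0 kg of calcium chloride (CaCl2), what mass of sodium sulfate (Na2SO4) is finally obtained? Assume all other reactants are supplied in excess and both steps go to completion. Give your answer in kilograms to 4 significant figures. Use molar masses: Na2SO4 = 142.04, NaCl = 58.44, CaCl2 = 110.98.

386.5 kg

302.0 kg = 302000 g.
n(CaCl2) = 302000 / 110.98 = 2721.2 mol.
Step 1 gives a 3:6 ratio of CaCl2 to NaCl, so n(NaCl) = 5442.4 mol.
In step 2 the NaCl:Na2SO4 ratio is 2:1, so n(Na2SO4) = 2721.2 mol.
Mass of Na2SO4 = 2721.2 × 142.04 = 386520 g = 386.5 kg.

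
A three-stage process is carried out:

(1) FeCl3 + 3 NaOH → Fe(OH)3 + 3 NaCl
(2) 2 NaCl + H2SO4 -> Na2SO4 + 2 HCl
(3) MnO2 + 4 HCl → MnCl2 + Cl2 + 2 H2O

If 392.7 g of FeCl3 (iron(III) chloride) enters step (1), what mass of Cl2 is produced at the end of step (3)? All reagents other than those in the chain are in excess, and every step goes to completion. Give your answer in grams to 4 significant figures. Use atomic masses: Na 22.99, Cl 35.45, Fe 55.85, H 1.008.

M(FeCl3) = 55.85 + 3(35.45) = 162.20 g/mol.
M(Cl2) = 2(35.45) = 70.90 g/mol.
n(FeCl3) = 392.7 / 162.20 = 2.4211 mol.
Reaction (1): FeCl3→NaCl ratio 1:3 ⇒ n(NaCl) = 7.2633 mol.
Reaction (2): NaCl→HCl ratio 2:2 ⇒ n(HCl) = 7.2633 mol.
Reaction (3): HCl→Cl2 ratio 4:1 ⇒ n(Cl2) = 1.8158 mol.
Mass of Cl2 = 1.8158 × 70.90 = 128.74 g.

128.7 g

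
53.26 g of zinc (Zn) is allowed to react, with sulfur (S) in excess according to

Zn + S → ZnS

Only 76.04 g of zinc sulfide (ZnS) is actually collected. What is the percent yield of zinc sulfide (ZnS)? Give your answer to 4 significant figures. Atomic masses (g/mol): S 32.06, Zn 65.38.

M(Zn) = 65.38 g/mol.
M(ZnS) = 65.38 + 32.06 = 97.44 g/mol.
n(Zn) = 53.260 g / 65.38 g/mol = 0.81462 mol.
From the equation the Zn:ZnS mole ratio is 1:1, so n(ZnS) = 0.81462 × 1/1 = 0.81462 mol.
Mass of ZnS = 0.81462 mol × 97.44 g/mol = 79.377 g.
This is the theoretical yield. Percent yield = 76.04 g / 79.377 g × 100% = 95.796%.

95.80 %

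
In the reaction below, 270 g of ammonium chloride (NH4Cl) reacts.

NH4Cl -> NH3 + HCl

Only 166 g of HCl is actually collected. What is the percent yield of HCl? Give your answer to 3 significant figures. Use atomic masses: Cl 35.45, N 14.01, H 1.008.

90.2 %

M(NH4Cl) = 14.01 + 4(1.008) + 35.45 = 53.492 g/mol.
M(HCl) = 1.008 + 35.45 = 36.458 g/mol.
n(NH4Cl) = 270.0 g / 53.492 g/mol = 5.047 mol.
From the equation the NH4Cl:HCl mole ratio is 1:1, so n(HCl) = 5.047 × 1/1 = 5.047 mol.
Mass of HCl = 5.047 mol × 36.458 g/mol = 184.0 g.
This is the theoretical yield. Percent yield = 166 g / 184.0 g × 100% = 90.21%.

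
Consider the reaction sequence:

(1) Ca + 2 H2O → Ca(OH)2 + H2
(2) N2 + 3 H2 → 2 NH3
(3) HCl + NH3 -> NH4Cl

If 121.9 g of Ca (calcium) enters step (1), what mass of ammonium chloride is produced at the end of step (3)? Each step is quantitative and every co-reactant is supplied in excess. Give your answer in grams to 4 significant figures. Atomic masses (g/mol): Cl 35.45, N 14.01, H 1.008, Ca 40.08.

M(Ca) = 40.08 g/mol.
M(NH4Cl) = 14.01 + 4(1.008) + 35.45 = 53.492 g/mol.
n(Ca) = 121.9 / 40.08 = 3.0414 mol.
Reaction (1): Ca→H2 ratio 1:1 ⇒ n(H2) = 3.0414 mol.
Reaction (2): H2→NH3 ratio 3:2 ⇒ n(NH3) = 2.0276 mol.
Reaction (3): NH3→NH4Cl ratio 1:1 ⇒ n(NH4Cl) = 2.0276 mol.
Mass of NH4Cl = 2.0276 × 53.492 = 108.46 g.

108.5 g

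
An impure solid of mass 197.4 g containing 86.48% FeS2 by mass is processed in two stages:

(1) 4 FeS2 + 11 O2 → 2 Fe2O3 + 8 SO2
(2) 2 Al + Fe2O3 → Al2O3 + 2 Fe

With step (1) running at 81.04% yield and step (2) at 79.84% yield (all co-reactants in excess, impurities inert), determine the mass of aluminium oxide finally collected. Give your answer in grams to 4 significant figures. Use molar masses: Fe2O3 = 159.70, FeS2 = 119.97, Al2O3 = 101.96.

46.94 g

Pure FeS2 = 197.4 × 0.8648 = 170.71 g.
n(FeS2) = 170.71 / 119.97 = 1.4230 mol.
Step 1 (FeS2:Fe2O3 = 4:2): theoretical n(Fe2O3) = 0.71148 mol; at 81.04% yield, n(Fe2O3) = 0.57658 mol.
Step 2 (Fe2O3:Al2O3 = 1:1): theoretical n(Al2O3) = 0.57658 mol, so theoretical mass = 0.57658 × 101.96 = 58.788 g.
At 79.84% yield, actual mass of Al2O3 = 58.788 × 0.7984 = 46.936 g.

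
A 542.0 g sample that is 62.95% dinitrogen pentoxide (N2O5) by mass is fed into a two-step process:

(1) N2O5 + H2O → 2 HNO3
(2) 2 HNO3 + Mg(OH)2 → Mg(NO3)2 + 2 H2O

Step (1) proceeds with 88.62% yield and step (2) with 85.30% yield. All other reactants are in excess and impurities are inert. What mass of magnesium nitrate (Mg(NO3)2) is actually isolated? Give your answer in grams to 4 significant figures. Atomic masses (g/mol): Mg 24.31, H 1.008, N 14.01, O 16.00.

Pure N2O5 = 542.0 × 0.6295 = 341.19 g.
M(N2O5) = 2(14.01) + 5(16.00) = 108.02 g/mol.
M(Mg(NO3)2) = 24.31 + 2(14.01) + 6(16.00) = 148.33 g/mol.
n(N2O5) = 341.19 / 108.02 = 3.1586 mol.
Step 1 (N2O5:HNO3 = 1:2): theoretical n(HNO3) = 6.3171 mol; at 88.62% yield, n(HNO3) = 5.5983 mol.
Step 2 (HNO3:Mg(NO3)2 = 2:1): theoretical n(Mg(NO3)2) = 2.7991 mol, so theoretical mass = 2.7991 × 148.33 = 415.19 g.
At 85.30% yield, actual mass of Mg(NO3)2 = 415.19 × 0.8530 = 354.16 g.

354.2 g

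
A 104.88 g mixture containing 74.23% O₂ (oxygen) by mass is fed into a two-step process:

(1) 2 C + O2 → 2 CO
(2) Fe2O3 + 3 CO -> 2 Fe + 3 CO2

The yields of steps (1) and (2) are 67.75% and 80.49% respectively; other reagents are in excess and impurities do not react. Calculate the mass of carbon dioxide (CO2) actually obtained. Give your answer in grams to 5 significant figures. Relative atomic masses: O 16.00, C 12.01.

Pure O2 = 104.88 × 0.7423 = 77.8524 g.
M(O2) = 2(16.00) = 32.00 g/mol.
M(CO2) = 12.01 + 2(16.00) = 44.01 g/mol.
n(O2) = 77.8524 / 32.00 = 2.43289 mol.
Step 1 (O2:CO = 1:2): theoretical n(CO) = 4.86578 mol; at 67.75% yield, n(CO) = 3.29656 mol.
Step 2 (CO:CO2 = 3:3): theoretical n(CO2) = 3.29656 mol, so theoretical mass = 3.29656 × 44.01 = 145.082 g.
At 80.49% yield, actual mass of CO2 = 145.082 × 0.8049 = 116.776 g.

116.78 g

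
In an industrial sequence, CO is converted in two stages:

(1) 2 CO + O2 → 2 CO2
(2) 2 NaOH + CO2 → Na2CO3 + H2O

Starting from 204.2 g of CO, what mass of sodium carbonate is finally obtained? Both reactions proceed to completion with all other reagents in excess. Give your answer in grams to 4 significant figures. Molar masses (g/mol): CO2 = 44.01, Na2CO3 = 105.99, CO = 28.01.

n(CO) = 204.20 / 28.01 = 7.2903 mol.
Step 1 gives a 2:2 ratio of CO to CO2, so n(CO2) = 7.2903 mol.
In step 2 the CO2:Na2CO3 ratio is 1:1, so n(Na2CO3) = 7.2903 mol.
Mass of Na2CO3 = 7.2903 × 105.99 = 772.69 g.

772.7 g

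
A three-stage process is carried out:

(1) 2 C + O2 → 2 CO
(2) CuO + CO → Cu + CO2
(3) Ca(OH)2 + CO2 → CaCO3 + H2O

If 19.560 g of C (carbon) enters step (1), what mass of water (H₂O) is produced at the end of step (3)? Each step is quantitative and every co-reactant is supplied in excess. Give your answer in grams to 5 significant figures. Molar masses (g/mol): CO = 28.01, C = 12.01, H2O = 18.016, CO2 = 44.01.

29.342 g

n(C) = 19.560 / 12.01 = 1.62864 mol.
Reaction (1): C→CO ratio 2:2 ⇒ n(CO) = 1.62864 mol.
Reaction (2): CO→CO2 ratio 1:1 ⇒ n(CO2) = 1.62864 mol.
Reaction (3): CO2→H2O ratio 1:1 ⇒ n(H2O) = 1.62864 mol.
Mass of H2O = 1.62864 × 18.016 = 29.3416 g.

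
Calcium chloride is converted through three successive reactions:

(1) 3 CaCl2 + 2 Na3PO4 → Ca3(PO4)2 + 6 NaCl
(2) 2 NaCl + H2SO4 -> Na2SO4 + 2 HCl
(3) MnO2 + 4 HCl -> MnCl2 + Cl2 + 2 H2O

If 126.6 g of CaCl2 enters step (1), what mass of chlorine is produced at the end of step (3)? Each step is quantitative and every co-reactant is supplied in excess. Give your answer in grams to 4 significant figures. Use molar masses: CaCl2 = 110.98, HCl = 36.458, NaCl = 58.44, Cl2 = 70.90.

40.44 g

n(CaCl2) = 126.6 / 110.98 = 1.1407 mol.
Reaction (1): CaCl2→NaCl ratio 3:6 ⇒ n(NaCl) = 2.2815 mol.
Reaction (2): NaCl→HCl ratio 2:2 ⇒ n(HCl) = 2.2815 mol.
Reaction (3): HCl→Cl2 ratio 4:1 ⇒ n(Cl2) = 0.57037 mol.
Mass of Cl2 = 0.57037 × 70.90 = 40.439 g.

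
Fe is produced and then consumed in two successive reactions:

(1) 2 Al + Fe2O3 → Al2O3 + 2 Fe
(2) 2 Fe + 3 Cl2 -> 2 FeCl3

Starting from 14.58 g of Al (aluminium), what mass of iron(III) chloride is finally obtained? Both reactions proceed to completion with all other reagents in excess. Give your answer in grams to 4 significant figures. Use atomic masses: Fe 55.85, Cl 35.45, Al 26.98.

M(Al) = 26.98 g/mol.
M(FeCl3) = 55.85 + 3(35.45) = 162.20 g/mol.
n(Al) = 14.580 / 26.98 = 0.54040 mol.
Step 1 gives a 2:2 ratio of Al to Fe, so n(Fe) = 0.54040 mol.
In step 2 the Fe:FeCl3 ratio is 2:2, so n(FeCl3) = 0.54040 mol.
Mass of FeCl3 = 0.54040 × 162.20 = 87.653 g.

87.65 g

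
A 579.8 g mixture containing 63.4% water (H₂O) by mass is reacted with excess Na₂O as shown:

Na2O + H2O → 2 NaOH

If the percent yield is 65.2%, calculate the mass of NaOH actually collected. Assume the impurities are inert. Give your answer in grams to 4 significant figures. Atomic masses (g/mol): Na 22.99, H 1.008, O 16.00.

Pure H2O available = 579.8 g × 0.634 = 367.59 g.
M(H2O) = 2(1.008) + 16.00 = 18.016 g/mol.
M(NaOH) = 22.99 + 16.00 + 1.008 = 39.998 g/mol.
n(H2O) = 367.59 g / 18.016 g/mol = 20.404 mol.
From the equation the H2O:NaOH mole ratio is 1:2, so n(NaOH) = 20.404 × 2/1 = 40.807 mol.
Mass of NaOH = 40.807 mol × 39.998 g/mol = 1632.2 g.
Actual mass collected = 1632.2 g × 0.652 = 1064.2 g.

1064 g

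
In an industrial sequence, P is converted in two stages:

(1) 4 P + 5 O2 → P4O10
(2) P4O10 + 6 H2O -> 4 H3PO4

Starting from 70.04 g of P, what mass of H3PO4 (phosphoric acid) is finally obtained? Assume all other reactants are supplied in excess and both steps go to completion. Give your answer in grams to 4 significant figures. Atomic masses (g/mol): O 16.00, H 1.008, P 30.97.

M(P) = 30.97 g/mol.
M(H3PO4) = 3(1.008) + 30.97 + 4(16.00) = 97.994 g/mol.
n(P) = 70.040 / 30.97 = 2.2615 mol.
Step 1 gives a 4:1 ratio of P to P4O10, so n(P4O10) = 0.56539 mol.
In step 2 the P4O10:H3PO4 ratio is 1:4, so n(H3PO4) = 2.2615 mol.
Mass of H3PO4 = 2.2615 × 97.994 = 221.62 g.

221.6 g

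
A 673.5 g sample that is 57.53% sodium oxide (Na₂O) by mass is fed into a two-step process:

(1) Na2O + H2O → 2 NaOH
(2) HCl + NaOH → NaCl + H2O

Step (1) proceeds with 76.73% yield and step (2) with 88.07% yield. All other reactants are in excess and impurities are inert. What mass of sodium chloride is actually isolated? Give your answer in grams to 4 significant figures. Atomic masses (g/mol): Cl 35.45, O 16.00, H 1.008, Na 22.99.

Pure Na2O = 673.5 × 0.5753 = 387.46 g.
M(Na2O) = 2(22.99) + 16.00 = 61.98 g/mol.
M(NaCl) = 22.99 + 35.45 = 58.44 g/mol.
n(Na2O) = 387.46 / 61.98 = 6.2514 mol.
Step 1 (Na2O:NaOH = 1:2): theoretical n(NaOH) = 12.503 mol; at 76.73% yield, n(NaOH) = 9.5935 mol.
Step 2 (NaOH:NaCl = 1:1): theoretical n(NaCl) = 9.5935 mol, so theoretical mass = 9.5935 × 58.44 = 560.64 g.
At 88.07% yield, actual mass of NaCl = 560.64 × 0.8807 = 493.76 g.

493.8 g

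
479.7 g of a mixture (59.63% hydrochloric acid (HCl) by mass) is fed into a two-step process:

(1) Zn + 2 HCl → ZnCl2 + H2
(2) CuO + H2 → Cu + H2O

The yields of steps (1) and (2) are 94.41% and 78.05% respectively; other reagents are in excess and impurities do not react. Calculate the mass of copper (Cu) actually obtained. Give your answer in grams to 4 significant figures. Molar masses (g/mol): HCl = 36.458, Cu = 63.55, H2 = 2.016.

183.7 g

Pure HCl = 479.7 × 0.5963 = 286.05 g.
n(HCl) = 286.05 / 36.458 = 7.8459 mol.
Step 1 (HCl:H2 = 2:1): theoretical n(H2) = 3.9229 mol; at 94.41% yield, n(H2) = 3.7036 mol.
Step 2 (H2:Cu = 1:1): theoretical n(Cu) = 3.7036 mol, so theoretical mass = 3.7036 × 63.55 = 235.37 g.
At 78.05% yield, actual mass of Cu = 235.37 × 0.7805 = 183.70 g.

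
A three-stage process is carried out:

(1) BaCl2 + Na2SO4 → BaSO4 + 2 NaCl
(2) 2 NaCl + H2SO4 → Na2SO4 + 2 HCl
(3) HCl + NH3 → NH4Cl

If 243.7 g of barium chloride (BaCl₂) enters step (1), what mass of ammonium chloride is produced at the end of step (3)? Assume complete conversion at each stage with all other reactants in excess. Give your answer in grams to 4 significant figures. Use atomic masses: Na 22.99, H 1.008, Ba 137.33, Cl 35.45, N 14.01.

125.2 g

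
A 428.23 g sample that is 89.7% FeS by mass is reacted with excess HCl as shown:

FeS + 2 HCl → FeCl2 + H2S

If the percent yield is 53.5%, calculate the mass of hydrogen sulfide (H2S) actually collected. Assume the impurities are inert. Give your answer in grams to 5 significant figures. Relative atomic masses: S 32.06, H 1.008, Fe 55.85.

Pure FeS available = 428.23 g × 0.897 = 384.122 g.
M(FeS) = 55.85 + 32.06 = 87.91 g/mol.
M(H2S) = 2(1.008) + 32.06 = 34.076 g/mol.
n(FeS) = 384.122 g / 87.91 g/mol = 4.36950 mol.
From the equation the FeS:H2S mole ratio is 1:1, so n(H2S) = 4.36950 × 1/1 = 4.36950 mol.
Mass of H2S = 4.36950 mol × 34.076 g/mol = 148.895 g.
Actual mass collected = 148.895 g × 0.535 = 79.6588 g.

79.659 g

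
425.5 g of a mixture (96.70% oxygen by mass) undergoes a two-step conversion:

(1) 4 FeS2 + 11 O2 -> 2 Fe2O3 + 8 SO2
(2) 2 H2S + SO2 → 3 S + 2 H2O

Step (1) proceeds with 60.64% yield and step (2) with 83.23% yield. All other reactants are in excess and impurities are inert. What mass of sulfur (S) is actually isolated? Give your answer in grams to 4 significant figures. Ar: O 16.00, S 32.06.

Pure O2 = 425.5 × 0.9670 = 411.46 g.
M(O2) = 2(16.00) = 32.00 g/mol.
M(S) = 32.06 g/mol.
n(O2) = 411.46 / 32.00 = 12.858 mol.
Step 1 (O2:SO2 = 11:8): theoretical n(SO2) = 9.3513 mol; at 60.64% yield, n(SO2) = 5.6706 mol.
Step 2 (SO2:S = 1:3): theoretical n(S) = 17.012 mol, so theoretical mass = 17.012 × 32.06 = 545.40 g.
At 83.23% yield, actual mass of S = 545.40 × 0.8323 = 453.94 g.

453.9 g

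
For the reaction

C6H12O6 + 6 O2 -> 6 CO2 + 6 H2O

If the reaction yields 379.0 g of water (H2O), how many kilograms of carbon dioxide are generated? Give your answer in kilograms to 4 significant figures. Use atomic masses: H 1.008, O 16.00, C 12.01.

0.9258 kg

M(H2O) = 2(1.008) + 16.00 = 18.016 g/mol.
M(CO2) = 12.01 + 2(16.00) = 44.01 g/mol.
n(H2O) = 379.00 g / 18.016 g/mol = 21.037 mol.
From the equation the H2O:CO2 mole ratio is 6:6, so n(CO2) = 21.037 × 6/6 = 21.037 mol.
Mass of CO2 = 21.037 mol × 44.01 g/mol = 925.83 g.
Converting to kg: 925.83 g = 0.9258 kg.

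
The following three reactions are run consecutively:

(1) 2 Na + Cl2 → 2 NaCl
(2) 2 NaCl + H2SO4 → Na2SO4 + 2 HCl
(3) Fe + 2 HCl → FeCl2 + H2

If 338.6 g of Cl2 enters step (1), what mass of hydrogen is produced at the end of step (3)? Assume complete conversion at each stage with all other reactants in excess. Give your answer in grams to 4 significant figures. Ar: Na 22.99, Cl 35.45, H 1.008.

9.628 g

M(Cl2) = 2(35.45) = 70.90 g/mol.
M(H2) = 2(1.008) = 2.016 g/mol.
n(Cl2) = 338.6 / 70.90 = 4.7757 mol.
Reaction (1): Cl2→NaCl ratio 1:2 ⇒ n(NaCl) = 9.5515 mol.
Reaction (2): NaCl→HCl ratio 2:2 ⇒ n(HCl) = 9.5515 mol.
Reaction (3): HCl→H2 ratio 2:1 ⇒ n(H2) = 4.7757 mol.
Mass of H2 = 4.7757 × 2.016 = 9.6279 g.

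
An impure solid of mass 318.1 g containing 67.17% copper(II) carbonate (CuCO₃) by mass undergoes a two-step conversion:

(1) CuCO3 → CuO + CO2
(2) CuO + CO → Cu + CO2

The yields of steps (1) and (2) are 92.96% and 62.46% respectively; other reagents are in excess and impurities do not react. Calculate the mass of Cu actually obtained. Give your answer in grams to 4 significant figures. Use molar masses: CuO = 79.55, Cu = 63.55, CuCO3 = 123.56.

Pure CuCO3 = 318.1 × 0.6717 = 213.67 g.
n(CuCO3) = 213.67 / 123.56 = 1.7293 mol.
Step 1 (CuCO3:CuO = 1:1): theoretical n(CuO) = 1.7293 mol; at 92.96% yield, n(CuO) = 1.6075 mol.
Step 2 (CuO:Cu = 1:1): theoretical n(Cu) = 1.6075 mol, so theoretical mass = 1.6075 × 63.55 = 102.16 g.
At 62.46% yield, actual mass of Cu = 102.16 × 0.6246 = 63.808 g.

63.81 g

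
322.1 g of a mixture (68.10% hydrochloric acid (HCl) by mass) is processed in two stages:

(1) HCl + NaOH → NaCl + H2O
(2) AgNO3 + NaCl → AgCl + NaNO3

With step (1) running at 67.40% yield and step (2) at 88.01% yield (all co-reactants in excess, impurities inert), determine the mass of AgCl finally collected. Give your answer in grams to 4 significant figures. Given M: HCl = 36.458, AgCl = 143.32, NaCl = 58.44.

511.5 g

Pure HCl = 322.1 × 0.6810 = 219.35 g.
n(HCl) = 219.35 / 36.458 = 6.0165 mol.
Step 1 (HCl:NaCl = 1:1): theoretical n(NaCl) = 6.0165 mol; at 67.40% yield, n(NaCl) = 4.0551 mol.
Step 2 (NaCl:AgCl = 1:1): theoretical n(AgCl) = 4.0551 mol, so theoretical mass = 4.0551 × 143.32 = 581.18 g.
At 88.01% yield, actual mass of AgCl = 581.18 × 0.8801 = 511.50 g.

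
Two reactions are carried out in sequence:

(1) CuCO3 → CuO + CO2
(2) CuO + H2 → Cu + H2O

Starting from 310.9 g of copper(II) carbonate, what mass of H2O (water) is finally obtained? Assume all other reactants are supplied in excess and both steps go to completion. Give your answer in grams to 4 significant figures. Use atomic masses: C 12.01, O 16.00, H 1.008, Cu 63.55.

M(CuCO3) = 63.55 + 12.01 + 3(16.00) = 123.56 g/mol.
M(H2O) = 2(1.008) + 16.00 = 18.016 g/mol.
n(CuCO3) = 310.90 / 123.56 = 2.5162 mol.
Step 1 gives a 1:1 ratio of CuCO3 to CuO, so n(CuO) = 2.5162 mol.
In step 2 the CuO:H2O ratio is 1:1, so n(H2O) = 2.5162 mol.
Mass of H2O = 2.5162 × 18.016 = 45.332 g.

45.33 g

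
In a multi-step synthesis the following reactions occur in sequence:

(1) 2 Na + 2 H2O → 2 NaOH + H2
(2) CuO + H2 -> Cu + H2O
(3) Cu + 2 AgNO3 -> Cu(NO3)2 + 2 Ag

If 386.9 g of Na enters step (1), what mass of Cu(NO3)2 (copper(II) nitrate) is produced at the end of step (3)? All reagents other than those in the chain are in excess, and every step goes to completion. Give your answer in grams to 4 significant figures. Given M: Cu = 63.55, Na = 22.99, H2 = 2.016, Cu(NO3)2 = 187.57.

1578 g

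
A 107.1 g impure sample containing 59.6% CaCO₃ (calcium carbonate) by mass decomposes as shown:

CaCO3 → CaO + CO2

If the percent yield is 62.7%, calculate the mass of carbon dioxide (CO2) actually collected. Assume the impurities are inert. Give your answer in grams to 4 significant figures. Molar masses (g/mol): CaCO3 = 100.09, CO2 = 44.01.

Pure CaCO3 available = 107.1 g × 0.596 = 63.832 g.
n(CaCO3) = 63.832 g / 100.09 g/mol = 0.63774 mol.
From the equation the CaCO3:CO2 mole ratio is 1:1, so n(CO2) = 0.63774 × 1/1 = 0.63774 mol.
Mass of CO2 = 0.63774 mol × 44.01 g/mol = 28.067 g.
Actual mass collected = 28.067 g × 0.627 = 17.598 g.

17.60 g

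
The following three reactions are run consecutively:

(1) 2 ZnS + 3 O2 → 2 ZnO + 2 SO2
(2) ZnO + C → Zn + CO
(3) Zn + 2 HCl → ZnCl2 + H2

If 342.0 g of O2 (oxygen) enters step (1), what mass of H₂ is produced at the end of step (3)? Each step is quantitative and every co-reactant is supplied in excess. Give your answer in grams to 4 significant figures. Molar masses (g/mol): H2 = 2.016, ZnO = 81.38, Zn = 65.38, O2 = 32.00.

14.36 g

n(O2) = 342.0 / 32.00 = 10.688 mol.
Reaction (1): O2→ZnO ratio 3:2 ⇒ n(ZnO) = 7.1250 mol.
Reaction (2): ZnO→Zn ratio 1:1 ⇒ n(Zn) = 7.1250 mol.
Reaction (3): Zn→H2 ratio 1:1 ⇒ n(H2) = 7.1250 mol.
Mass of H2 = 7.1250 × 2.016 = 14.364 g.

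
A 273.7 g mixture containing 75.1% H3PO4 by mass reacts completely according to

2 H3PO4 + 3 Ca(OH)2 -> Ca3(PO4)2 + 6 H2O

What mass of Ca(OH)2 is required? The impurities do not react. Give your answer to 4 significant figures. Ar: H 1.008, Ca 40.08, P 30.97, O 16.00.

Mass of pure H3PO4 = 273.7 g × 0.751 = 205.55 g.
M(H3PO4) = 3(1.008) + 30.97 + 4(16.00) = 97.994 g/mol.
M(Ca(OH)2) = 40.08 + 2(16.00) + 2(1.008) = 74.096 g/mol.
n(H3PO4) = 205.55 g / 97.994 g/mol = 2.0976 mol.
From the equation the H3PO4:Ca(OH)2 mole ratio is 2:3, so n(Ca(OH)2) = 2.0976 × 3/2 = 3.1463 mol.
Mass of Ca(OH)2 = 3.1463 mol × 74.096 g/mol = 233.13 g.

233.1 g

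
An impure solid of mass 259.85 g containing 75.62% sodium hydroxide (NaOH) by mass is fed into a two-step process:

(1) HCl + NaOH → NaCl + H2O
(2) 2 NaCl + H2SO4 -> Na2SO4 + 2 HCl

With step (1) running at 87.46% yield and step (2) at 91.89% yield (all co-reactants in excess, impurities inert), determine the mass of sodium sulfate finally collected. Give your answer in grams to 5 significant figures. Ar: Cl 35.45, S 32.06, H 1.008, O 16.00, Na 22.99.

280.40 g

Pure NaOH = 259.85 × 0.7562 = 196.499 g.
M(NaOH) = 22.99 + 16.00 + 1.008 = 39.998 g/mol.
M(Na2SO4) = 2(22.99) + 32.06 + 4(16.00) = 142.04 g/mol.
n(NaOH) = 196.499 / 39.998 = 4.91271 mol.
Step 1 (NaOH:NaCl = 1:1): theoretical n(NaCl) = 4.91271 mol; at 87.46% yield, n(NaCl) = 4.29666 mol.
Step 2 (NaCl:Na2SO4 = 2:1): theoretical n(Na2SO4) = 2.14833 mol, so theoretical mass = 2.14833 × 142.04 = 305.149 g.
At 91.89% yield, actual mass of Na2SO4 = 305.149 × 0.9189 = 280.401 g.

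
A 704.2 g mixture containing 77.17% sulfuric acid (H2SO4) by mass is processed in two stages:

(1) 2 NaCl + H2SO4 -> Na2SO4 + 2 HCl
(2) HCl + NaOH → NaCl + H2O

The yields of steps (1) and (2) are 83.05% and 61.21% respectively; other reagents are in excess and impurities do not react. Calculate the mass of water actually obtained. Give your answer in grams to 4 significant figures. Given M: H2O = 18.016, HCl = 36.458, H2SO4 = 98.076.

101.5 g

Pure H2SO4 = 704.2 × 0.7717 = 543.43 g.
n(H2SO4) = 543.43 / 98.076 = 5.5409 mol.
Step 1 (H2SO4:HCl = 1:2): theoretical n(HCl) = 11.082 mol; at 83.05% yield, n(HCl) = 9.2035 mol.
Step 2 (HCl:H2O = 1:1): theoretical n(H2O) = 9.2035 mol, so theoretical mass = 9.2035 × 18.016 = 165.81 g.
At 61.21% yield, actual mass of H2O = 165.81 × 0.6121 = 101.49 g.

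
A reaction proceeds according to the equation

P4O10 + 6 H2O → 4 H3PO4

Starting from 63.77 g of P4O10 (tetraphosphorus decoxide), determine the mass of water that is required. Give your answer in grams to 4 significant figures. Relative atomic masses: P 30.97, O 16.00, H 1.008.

M(P4O10) = 4(30.97) + 10(16.00) = 283.88 g/mol.
M(H2O) = 2(1.008) + 16.00 = 18.016 g/mol.
n(P4O10) = 63.770 g / 283.88 g/mol = 0.22464 mol.
From the equation the P4O10:H2O mole ratio is 1:6, so n(H2O) = 0.22464 × 6/1 = 1.3478 mol.
Mass of H2O = 1.3478 mol × 18.016 g/mol = 24.282 g.

24.28 g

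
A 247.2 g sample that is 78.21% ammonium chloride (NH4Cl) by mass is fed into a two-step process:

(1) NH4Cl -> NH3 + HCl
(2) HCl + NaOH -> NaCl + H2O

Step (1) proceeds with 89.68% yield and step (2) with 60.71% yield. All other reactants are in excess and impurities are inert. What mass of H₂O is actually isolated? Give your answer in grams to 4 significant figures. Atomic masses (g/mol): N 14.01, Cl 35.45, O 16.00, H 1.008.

35.45 g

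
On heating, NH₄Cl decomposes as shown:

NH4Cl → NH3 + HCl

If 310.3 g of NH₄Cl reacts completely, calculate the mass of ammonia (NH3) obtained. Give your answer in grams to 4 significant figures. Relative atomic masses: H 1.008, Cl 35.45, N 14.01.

98.81 g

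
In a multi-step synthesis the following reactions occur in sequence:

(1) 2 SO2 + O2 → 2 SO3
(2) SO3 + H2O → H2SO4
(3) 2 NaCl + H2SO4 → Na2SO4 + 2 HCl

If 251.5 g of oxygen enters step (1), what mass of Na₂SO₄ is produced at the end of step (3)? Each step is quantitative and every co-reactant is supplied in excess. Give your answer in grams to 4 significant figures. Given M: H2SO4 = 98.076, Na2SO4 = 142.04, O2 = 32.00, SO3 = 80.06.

n(O2) = 251.5 / 32.00 = 7.8594 mol.
Reaction (1): O2→SO3 ratio 1:2 ⇒ n(SO3) = 15.719 mol.
Reaction (2): SO3→H2SO4 ratio 1:1 ⇒ n(H2SO4) = 15.719 mol.
Reaction (3): H2SO4→Na2SO4 ratio 1:1 ⇒ n(Na2SO4) = 15.719 mol.
Mass of Na2SO4 = 15.719 × 142.04 = 2232.7 g.

2233 g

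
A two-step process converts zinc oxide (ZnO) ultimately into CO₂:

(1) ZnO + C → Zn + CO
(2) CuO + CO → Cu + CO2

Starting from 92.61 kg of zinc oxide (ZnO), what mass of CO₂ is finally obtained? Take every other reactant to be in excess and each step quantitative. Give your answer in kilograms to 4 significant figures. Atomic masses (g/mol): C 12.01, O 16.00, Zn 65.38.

M(ZnO) = 65.38 + 16.00 = 81.38 g/mol.
M(CO2) = 12.01 + 2(16.00) = 44.01 g/mol.
92.61 kg = 92610 g.
n(ZnO) = 92610 / 81.38 = 1138.0 mol.
Step 1 gives a 1:1 ratio of ZnO to CO, so n(CO) = 1138.0 mol.
In step 2 the CO:CO2 ratio is 1:1, so n(CO2) = 1138.0 mol.
Mass of CO2 = 1138.0 × 44.01 = 50083 g = 50.08 kg.

50.08 kg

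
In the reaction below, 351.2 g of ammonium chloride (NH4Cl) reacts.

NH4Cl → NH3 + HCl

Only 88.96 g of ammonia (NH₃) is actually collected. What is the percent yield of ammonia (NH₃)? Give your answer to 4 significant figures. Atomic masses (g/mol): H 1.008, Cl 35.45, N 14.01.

M(NH4Cl) = 14.01 + 4(1.008) + 35.45 = 53.492 g/mol.
M(NH3) = 14.01 + 3(1.008) = 17.034 g/mol.
n(NH4Cl) = 351.20 g / 53.492 g/mol = 6.5655 mol.
From the equation the NH4Cl:NH3 mole ratio is 1:1, so n(NH3) = 6.5655 × 1/1 = 6.5655 mol.
Mass of NH3 = 6.5655 mol × 17.034 g/mol = 111.84 g.
This is the theoretical yield. Percent yield = 88.96 g / 111.84 g × 100% = 79.545%.

79.54 %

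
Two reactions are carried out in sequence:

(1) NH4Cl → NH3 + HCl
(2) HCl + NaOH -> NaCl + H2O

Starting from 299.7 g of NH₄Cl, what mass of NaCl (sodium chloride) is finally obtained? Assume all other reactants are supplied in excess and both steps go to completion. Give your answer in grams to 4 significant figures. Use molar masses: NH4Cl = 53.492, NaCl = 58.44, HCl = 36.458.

327.4 g

n(NH4Cl) = 299.70 / 53.492 = 5.6027 mol.
Step 1 gives a 1:1 ratio of NH4Cl to HCl, so n(HCl) = 5.6027 mol.
In step 2 the HCl:NaCl ratio is 1:1, so n(NaCl) = 5.6027 mol.
Mass of NaCl = 5.6027 × 58.44 = 327.42 g.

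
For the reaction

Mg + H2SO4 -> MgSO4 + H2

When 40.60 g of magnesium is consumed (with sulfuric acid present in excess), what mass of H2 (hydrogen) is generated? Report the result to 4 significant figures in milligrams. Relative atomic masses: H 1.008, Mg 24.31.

M(Mg) = 24.31 g/mol.
M(H2) = 2(1.008) = 2.016 g/mol.
n(Mg) = 40.600 g / 24.31 g/mol = 1.6701 mol.
From the equation the Mg:H2 mole ratio is 1:1, so n(H2) = 1.6701 × 1/1 = 1.6701 mol.
Mass of H2 = 1.6701 mol × 2.016 g/mol = 3.3669 g.
Converting to mg: 3.3669 g = 3367 mg.

3367 mg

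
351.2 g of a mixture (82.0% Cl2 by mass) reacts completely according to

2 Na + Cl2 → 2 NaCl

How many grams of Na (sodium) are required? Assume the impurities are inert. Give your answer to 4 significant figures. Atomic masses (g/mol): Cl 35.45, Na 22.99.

186.8 g

Mass of pure Cl2 = 351.2 g × 0.820 = 287.98 g.
M(Cl2) = 2(35.45) = 70.90 g/mol.
M(Na) = 22.99 g/mol.
n(Cl2) = 287.98 g / 70.90 g/mol = 4.0618 mol.
From the equation the Cl2:Na mole ratio is 1:2, so n(Na) = 4.0618 × 2/1 = 8.1237 mol.
Mass of Na = 8.1237 mol × 22.99 g/mol = 186.76 g.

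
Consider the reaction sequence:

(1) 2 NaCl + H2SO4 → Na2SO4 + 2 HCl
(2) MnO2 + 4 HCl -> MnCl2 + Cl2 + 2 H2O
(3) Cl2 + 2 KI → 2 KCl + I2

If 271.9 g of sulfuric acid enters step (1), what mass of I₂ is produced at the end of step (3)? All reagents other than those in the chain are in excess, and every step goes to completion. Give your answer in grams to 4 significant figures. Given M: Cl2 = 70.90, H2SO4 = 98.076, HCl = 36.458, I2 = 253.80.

n(H2SO4) = 271.9 / 98.076 = 2.7723 mol.
Reaction (1): H2SO4→HCl ratio 1:2 ⇒ n(HCl) = 5.5447 mol.
Reaction (2): HCl→Cl2 ratio 4:1 ⇒ n(Cl2) = 1.3862 mol.
Reaction (3): Cl2→I2 ratio 1:1 ⇒ n(I2) = 1.3862 mol.
Mass of I2 = 1.3862 × 253.80 = 351.81 g.

351.8 g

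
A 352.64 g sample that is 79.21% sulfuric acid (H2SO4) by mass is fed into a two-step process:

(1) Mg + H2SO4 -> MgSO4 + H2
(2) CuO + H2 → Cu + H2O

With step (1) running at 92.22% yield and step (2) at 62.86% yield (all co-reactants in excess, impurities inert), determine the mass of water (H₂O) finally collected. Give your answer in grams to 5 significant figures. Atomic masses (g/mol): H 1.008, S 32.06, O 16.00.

29.745 g

Pure H2SO4 = 352.64 × 0.7921 = 279.326 g.
M(H2SO4) = 2(1.008) + 32.06 + 4(16.00) = 98.076 g/mol.
M(H2O) = 2(1.008) + 16.00 = 18.016 g/mol.
n(H2SO4) = 279.326 / 98.076 = 2.84806 mol.
Step 1 (H2SO4:H2 = 1:1): theoretical n(H2) = 2.84806 mol; at 92.22% yield, n(H2) = 2.62648 mol.
Step 2 (H2:H2O = 1:1): theoretical n(H2O) = 2.62648 mol, so theoretical mass = 2.62648 × 18.016 = 47.3186 g.
At 62.86% yield, actual mass of H2O = 47.3186 × 0.6286 = 29.7445 g.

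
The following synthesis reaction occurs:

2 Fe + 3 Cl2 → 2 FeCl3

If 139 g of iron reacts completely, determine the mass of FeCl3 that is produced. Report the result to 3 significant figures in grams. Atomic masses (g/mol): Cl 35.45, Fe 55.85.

M(Fe) = 55.85 g/mol.
M(FeCl3) = 55.85 + 3(35.45) = 162.20 g/mol.
n(Fe) = 139.0 g / 55.85 g/mol = 2.489 mol.
From the equation the Fe:FeCl3 mole ratio is 2:2, so n(FeCl3) = 2.489 × 2/2 = 2.489 mol.
Mass of FeCl3 = 2.489 mol × 162.20 g/mol = 403.7 g.

404 g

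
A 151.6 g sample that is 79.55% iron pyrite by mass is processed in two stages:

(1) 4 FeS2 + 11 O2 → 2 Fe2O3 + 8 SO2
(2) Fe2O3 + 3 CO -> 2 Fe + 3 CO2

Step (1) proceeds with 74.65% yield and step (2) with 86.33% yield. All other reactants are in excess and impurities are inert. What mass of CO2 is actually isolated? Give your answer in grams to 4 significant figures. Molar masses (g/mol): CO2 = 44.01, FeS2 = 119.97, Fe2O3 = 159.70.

Pure FeS2 = 151.6 × 0.7955 = 120.60 g.
n(FeS2) = 120.60 / 119.97 = 1.0052 mol.
Step 1 (FeS2:Fe2O3 = 4:2): theoretical n(Fe2O3) = 0.50262 mol; at 74.65% yield, n(Fe2O3) = 0.37520 mol.
Step 2 (Fe2O3:CO2 = 1:3): theoretical n(CO2) = 1.1256 mol, so theoretical mass = 1.1256 × 44.01 = 49.538 g.
At 86.33% yield, actual mass of CO2 = 49.538 × 0.8633 = 42.766 g.

42.77 g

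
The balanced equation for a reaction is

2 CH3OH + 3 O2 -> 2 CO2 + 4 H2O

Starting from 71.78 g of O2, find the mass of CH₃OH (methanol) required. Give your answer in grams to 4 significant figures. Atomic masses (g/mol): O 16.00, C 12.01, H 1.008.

M(O2) = 2(16.00) = 32.00 g/mol.
M(CH3OH) = 12.01 + 4(1.008) + 16.00 = 32.042 g/mol.
n(O2) = 71.780 g / 32.00 g/mol = 2.2431 mol.
From the equation the O2:CH3OH mole ratio is 3:2, so n(CH3OH) = 2.2431 × 2/3 = 1.4954 mol.
Mass of CH3OH = 1.4954 mol × 32.042 g/mol = 47.916 g.

47.92 g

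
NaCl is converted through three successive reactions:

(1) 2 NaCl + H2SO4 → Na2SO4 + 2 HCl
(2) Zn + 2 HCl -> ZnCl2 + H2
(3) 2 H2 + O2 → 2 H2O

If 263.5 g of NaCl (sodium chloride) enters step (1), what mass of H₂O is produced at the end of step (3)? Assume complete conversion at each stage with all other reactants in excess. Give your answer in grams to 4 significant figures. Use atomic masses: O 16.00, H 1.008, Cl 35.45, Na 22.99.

40.62 g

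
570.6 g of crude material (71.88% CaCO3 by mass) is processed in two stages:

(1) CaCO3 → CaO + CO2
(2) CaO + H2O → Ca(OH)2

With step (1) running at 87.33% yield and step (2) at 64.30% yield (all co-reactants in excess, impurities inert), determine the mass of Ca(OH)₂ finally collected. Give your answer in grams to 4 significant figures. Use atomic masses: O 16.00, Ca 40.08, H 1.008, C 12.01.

170.5 g

Pure CaCO3 = 570.6 × 0.7188 = 410.15 g.
M(CaCO3) = 40.08 + 12.01 + 3(16.00) = 100.09 g/mol.
M(Ca(OH)2) = 40.08 + 2(16.00) + 2(1.008) = 74.096 g/mol.
n(CaCO3) = 410.15 / 100.09 = 4.0978 mol.
Step 1 (CaCO3:CaO = 1:1): theoretical n(CaO) = 4.0978 mol; at 87.33% yield, n(CaO) = 3.5786 mol.
Step 2 (CaO:Ca(OH)2 = 1:1): theoretical n(Ca(OH)2) = 3.5786 mol, so theoretical mass = 3.5786 × 74.096 = 265.16 g.
At 64.30% yield, actual mass of Ca(OH)2 = 265.16 × 0.6430 = 170.50 g.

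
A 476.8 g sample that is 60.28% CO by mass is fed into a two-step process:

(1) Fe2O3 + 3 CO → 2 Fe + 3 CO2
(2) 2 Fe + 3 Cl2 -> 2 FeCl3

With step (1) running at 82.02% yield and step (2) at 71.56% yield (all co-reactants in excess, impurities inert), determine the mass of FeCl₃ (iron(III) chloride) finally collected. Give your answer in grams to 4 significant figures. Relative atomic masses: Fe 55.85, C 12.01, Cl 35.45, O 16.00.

651.2 g

Pure CO = 476.8 × 0.6028 = 287.42 g.
M(CO) = 12.01 + 16.00 = 28.01 g/mol.
M(FeCl3) = 55.85 + 3(35.45) = 162.20 g/mol.
n(CO) = 287.42 / 28.01 = 10.261 mol.
Step 1 (CO:Fe = 3:2): theoretical n(Fe) = 6.8408 mol; at 82.02% yield, n(Fe) = 5.6108 mol.
Step 2 (Fe:FeCl3 = 2:2): theoretical n(FeCl3) = 5.6108 mol, so theoretical mass = 5.6108 × 162.20 = 910.07 g.
At 71.56% yield, actual mass of FeCl3 = 910.07 × 0.7156 = 651.25 g.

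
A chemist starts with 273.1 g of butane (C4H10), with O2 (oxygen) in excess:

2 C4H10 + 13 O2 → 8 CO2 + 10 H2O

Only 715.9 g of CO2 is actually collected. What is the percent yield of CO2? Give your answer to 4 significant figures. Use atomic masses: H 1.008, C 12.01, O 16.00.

M(C4H10) = 4(12.01) + 10(1.008) = 58.12 g/mol.
M(CO2) = 12.01 + 2(16.00) = 44.01 g/mol.
n(C4H10) = 273.10 g / 58.12 g/mol = 4.6989 mol.
From the equation the C4H10:CO2 mole ratio is 2:8, so n(CO2) = 4.6989 × 8/2 = 18.796 mol.
Mass of CO2 = 18.796 mol × 44.01 g/mol = 827.19 g.
This is the theoretical yield. Percent yield = 715.9 g / 827.19 g × 100% = 86.546%.

86.55 %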